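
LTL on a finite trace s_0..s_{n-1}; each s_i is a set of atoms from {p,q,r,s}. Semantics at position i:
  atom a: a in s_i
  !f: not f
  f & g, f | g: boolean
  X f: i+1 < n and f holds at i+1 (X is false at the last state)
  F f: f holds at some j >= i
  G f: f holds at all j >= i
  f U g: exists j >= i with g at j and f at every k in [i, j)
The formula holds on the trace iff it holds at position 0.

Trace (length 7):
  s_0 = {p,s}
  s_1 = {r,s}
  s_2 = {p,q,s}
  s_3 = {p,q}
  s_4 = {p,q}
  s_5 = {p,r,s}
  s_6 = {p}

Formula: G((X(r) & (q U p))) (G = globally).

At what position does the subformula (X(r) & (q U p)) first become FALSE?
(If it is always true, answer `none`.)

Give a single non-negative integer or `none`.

Answer: 1

Derivation:
s_0={p,s}: (X(r) & (q U p))=True X(r)=True r=False (q U p)=True q=False p=True
s_1={r,s}: (X(r) & (q U p))=False X(r)=False r=True (q U p)=False q=False p=False
s_2={p,q,s}: (X(r) & (q U p))=False X(r)=False r=False (q U p)=True q=True p=True
s_3={p,q}: (X(r) & (q U p))=False X(r)=False r=False (q U p)=True q=True p=True
s_4={p,q}: (X(r) & (q U p))=True X(r)=True r=False (q U p)=True q=True p=True
s_5={p,r,s}: (X(r) & (q U p))=False X(r)=False r=True (q U p)=True q=False p=True
s_6={p}: (X(r) & (q U p))=False X(r)=False r=False (q U p)=True q=False p=True
G((X(r) & (q U p))) holds globally = False
First violation at position 1.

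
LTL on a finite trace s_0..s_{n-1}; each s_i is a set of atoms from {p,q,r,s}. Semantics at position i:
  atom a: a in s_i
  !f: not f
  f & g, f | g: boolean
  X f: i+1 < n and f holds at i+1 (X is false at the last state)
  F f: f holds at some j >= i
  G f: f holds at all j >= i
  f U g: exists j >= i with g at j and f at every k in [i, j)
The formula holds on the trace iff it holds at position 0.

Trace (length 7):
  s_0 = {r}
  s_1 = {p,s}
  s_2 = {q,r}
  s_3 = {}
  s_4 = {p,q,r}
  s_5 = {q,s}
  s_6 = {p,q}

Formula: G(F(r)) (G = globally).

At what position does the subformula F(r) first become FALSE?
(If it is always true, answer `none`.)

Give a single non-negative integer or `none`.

Answer: 5

Derivation:
s_0={r}: F(r)=True r=True
s_1={p,s}: F(r)=True r=False
s_2={q,r}: F(r)=True r=True
s_3={}: F(r)=True r=False
s_4={p,q,r}: F(r)=True r=True
s_5={q,s}: F(r)=False r=False
s_6={p,q}: F(r)=False r=False
G(F(r)) holds globally = False
First violation at position 5.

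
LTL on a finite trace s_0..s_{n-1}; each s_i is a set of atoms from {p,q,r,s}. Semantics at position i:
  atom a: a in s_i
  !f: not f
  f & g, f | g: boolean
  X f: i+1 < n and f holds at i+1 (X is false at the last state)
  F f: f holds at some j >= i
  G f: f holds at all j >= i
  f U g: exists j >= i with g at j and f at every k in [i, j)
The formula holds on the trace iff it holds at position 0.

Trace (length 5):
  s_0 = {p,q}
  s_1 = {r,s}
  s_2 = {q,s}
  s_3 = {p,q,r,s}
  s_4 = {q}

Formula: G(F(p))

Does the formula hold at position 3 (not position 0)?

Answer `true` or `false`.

s_0={p,q}: G(F(p))=False F(p)=True p=True
s_1={r,s}: G(F(p))=False F(p)=True p=False
s_2={q,s}: G(F(p))=False F(p)=True p=False
s_3={p,q,r,s}: G(F(p))=False F(p)=True p=True
s_4={q}: G(F(p))=False F(p)=False p=False
Evaluating at position 3: result = False

Answer: false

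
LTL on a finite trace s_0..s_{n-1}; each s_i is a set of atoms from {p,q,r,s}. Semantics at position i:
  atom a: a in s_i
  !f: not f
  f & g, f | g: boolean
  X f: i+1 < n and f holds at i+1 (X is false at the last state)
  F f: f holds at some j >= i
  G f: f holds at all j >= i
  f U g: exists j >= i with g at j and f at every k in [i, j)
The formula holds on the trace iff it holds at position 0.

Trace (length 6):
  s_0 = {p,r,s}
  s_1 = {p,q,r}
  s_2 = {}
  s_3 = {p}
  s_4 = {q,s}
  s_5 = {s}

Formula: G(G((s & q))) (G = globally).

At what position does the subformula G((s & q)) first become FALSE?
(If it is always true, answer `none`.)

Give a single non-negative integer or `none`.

s_0={p,r,s}: G((s & q))=False (s & q)=False s=True q=False
s_1={p,q,r}: G((s & q))=False (s & q)=False s=False q=True
s_2={}: G((s & q))=False (s & q)=False s=False q=False
s_3={p}: G((s & q))=False (s & q)=False s=False q=False
s_4={q,s}: G((s & q))=False (s & q)=True s=True q=True
s_5={s}: G((s & q))=False (s & q)=False s=True q=False
G(G((s & q))) holds globally = False
First violation at position 0.

Answer: 0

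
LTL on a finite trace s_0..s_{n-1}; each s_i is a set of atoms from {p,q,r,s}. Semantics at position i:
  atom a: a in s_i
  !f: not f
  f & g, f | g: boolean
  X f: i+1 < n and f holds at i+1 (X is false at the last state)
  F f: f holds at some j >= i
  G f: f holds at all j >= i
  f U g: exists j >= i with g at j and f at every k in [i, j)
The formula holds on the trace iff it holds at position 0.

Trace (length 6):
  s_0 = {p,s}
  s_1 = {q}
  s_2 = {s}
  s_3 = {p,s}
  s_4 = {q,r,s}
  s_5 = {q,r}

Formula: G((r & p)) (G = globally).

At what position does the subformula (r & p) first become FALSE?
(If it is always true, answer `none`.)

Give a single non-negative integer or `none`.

s_0={p,s}: (r & p)=False r=False p=True
s_1={q}: (r & p)=False r=False p=False
s_2={s}: (r & p)=False r=False p=False
s_3={p,s}: (r & p)=False r=False p=True
s_4={q,r,s}: (r & p)=False r=True p=False
s_5={q,r}: (r & p)=False r=True p=False
G((r & p)) holds globally = False
First violation at position 0.

Answer: 0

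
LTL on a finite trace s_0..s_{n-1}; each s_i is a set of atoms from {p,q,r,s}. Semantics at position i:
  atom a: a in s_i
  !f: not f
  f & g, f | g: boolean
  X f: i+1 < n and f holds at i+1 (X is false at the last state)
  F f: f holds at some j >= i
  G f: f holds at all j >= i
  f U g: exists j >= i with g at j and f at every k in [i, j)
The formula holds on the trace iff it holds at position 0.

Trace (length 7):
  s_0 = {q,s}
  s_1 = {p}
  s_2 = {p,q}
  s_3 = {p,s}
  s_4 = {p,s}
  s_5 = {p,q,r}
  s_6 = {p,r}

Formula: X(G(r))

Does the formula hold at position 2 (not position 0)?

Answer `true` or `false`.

Answer: false

Derivation:
s_0={q,s}: X(G(r))=False G(r)=False r=False
s_1={p}: X(G(r))=False G(r)=False r=False
s_2={p,q}: X(G(r))=False G(r)=False r=False
s_3={p,s}: X(G(r))=False G(r)=False r=False
s_4={p,s}: X(G(r))=True G(r)=False r=False
s_5={p,q,r}: X(G(r))=True G(r)=True r=True
s_6={p,r}: X(G(r))=False G(r)=True r=True
Evaluating at position 2: result = False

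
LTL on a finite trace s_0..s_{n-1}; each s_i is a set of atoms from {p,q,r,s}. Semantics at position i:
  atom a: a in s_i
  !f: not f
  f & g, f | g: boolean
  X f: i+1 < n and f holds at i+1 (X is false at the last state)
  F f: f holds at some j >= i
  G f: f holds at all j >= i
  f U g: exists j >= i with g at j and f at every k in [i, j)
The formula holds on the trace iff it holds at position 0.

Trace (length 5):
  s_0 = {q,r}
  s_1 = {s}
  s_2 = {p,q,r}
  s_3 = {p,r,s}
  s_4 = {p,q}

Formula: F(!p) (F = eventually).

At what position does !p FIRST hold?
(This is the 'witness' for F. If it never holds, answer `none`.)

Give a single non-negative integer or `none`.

s_0={q,r}: !p=True p=False
s_1={s}: !p=True p=False
s_2={p,q,r}: !p=False p=True
s_3={p,r,s}: !p=False p=True
s_4={p,q}: !p=False p=True
F(!p) holds; first witness at position 0.

Answer: 0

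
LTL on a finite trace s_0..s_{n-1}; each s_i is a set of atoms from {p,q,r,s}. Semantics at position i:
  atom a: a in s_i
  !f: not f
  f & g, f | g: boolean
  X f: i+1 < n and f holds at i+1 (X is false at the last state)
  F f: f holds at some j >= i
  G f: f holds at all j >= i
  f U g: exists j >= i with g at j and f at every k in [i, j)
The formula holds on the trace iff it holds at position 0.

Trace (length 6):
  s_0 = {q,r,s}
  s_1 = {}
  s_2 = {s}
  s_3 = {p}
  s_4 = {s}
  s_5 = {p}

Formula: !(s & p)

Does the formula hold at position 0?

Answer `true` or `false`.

Answer: true

Derivation:
s_0={q,r,s}: !(s & p)=True (s & p)=False s=True p=False
s_1={}: !(s & p)=True (s & p)=False s=False p=False
s_2={s}: !(s & p)=True (s & p)=False s=True p=False
s_3={p}: !(s & p)=True (s & p)=False s=False p=True
s_4={s}: !(s & p)=True (s & p)=False s=True p=False
s_5={p}: !(s & p)=True (s & p)=False s=False p=True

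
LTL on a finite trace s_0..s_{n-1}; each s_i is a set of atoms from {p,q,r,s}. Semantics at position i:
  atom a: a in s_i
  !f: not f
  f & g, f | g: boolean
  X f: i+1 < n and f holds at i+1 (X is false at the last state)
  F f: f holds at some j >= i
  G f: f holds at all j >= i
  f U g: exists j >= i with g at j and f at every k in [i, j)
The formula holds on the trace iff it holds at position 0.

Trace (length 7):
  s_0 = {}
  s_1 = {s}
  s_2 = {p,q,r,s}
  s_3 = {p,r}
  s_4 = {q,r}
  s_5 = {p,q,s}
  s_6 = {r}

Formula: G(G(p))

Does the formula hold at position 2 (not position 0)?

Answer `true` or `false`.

s_0={}: G(G(p))=False G(p)=False p=False
s_1={s}: G(G(p))=False G(p)=False p=False
s_2={p,q,r,s}: G(G(p))=False G(p)=False p=True
s_3={p,r}: G(G(p))=False G(p)=False p=True
s_4={q,r}: G(G(p))=False G(p)=False p=False
s_5={p,q,s}: G(G(p))=False G(p)=False p=True
s_6={r}: G(G(p))=False G(p)=False p=False
Evaluating at position 2: result = False

Answer: false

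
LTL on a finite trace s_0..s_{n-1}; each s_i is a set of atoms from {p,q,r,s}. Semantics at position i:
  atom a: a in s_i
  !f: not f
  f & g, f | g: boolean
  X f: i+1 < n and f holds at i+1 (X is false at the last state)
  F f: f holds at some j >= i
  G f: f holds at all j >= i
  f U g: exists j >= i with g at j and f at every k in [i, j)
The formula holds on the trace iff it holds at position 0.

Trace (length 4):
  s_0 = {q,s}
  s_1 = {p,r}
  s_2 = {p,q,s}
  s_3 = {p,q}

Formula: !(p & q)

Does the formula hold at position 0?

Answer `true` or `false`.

Answer: true

Derivation:
s_0={q,s}: !(p & q)=True (p & q)=False p=False q=True
s_1={p,r}: !(p & q)=True (p & q)=False p=True q=False
s_2={p,q,s}: !(p & q)=False (p & q)=True p=True q=True
s_3={p,q}: !(p & q)=False (p & q)=True p=True q=True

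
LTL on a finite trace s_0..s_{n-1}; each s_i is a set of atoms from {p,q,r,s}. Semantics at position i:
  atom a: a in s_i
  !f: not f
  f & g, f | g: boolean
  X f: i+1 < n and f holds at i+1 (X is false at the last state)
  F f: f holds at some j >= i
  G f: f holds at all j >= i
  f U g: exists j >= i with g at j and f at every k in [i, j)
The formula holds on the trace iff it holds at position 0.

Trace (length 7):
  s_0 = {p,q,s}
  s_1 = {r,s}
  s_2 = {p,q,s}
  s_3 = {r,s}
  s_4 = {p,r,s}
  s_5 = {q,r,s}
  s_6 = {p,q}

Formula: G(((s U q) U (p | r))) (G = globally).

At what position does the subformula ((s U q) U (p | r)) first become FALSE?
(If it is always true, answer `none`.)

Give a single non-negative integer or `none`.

Answer: none

Derivation:
s_0={p,q,s}: ((s U q) U (p | r))=True (s U q)=True s=True q=True (p | r)=True p=True r=False
s_1={r,s}: ((s U q) U (p | r))=True (s U q)=True s=True q=False (p | r)=True p=False r=True
s_2={p,q,s}: ((s U q) U (p | r))=True (s U q)=True s=True q=True (p | r)=True p=True r=False
s_3={r,s}: ((s U q) U (p | r))=True (s U q)=True s=True q=False (p | r)=True p=False r=True
s_4={p,r,s}: ((s U q) U (p | r))=True (s U q)=True s=True q=False (p | r)=True p=True r=True
s_5={q,r,s}: ((s U q) U (p | r))=True (s U q)=True s=True q=True (p | r)=True p=False r=True
s_6={p,q}: ((s U q) U (p | r))=True (s U q)=True s=False q=True (p | r)=True p=True r=False
G(((s U q) U (p | r))) holds globally = True
No violation — formula holds at every position.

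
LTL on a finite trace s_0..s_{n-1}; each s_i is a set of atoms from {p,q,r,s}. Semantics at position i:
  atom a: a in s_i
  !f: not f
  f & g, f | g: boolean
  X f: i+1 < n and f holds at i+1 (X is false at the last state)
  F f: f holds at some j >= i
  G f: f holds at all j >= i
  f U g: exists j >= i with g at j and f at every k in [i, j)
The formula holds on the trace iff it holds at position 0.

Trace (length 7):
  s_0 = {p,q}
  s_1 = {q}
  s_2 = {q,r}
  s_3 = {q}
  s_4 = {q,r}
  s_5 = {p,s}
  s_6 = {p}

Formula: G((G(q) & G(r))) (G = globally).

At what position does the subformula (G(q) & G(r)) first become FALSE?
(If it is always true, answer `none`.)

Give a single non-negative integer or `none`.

s_0={p,q}: (G(q) & G(r))=False G(q)=False q=True G(r)=False r=False
s_1={q}: (G(q) & G(r))=False G(q)=False q=True G(r)=False r=False
s_2={q,r}: (G(q) & G(r))=False G(q)=False q=True G(r)=False r=True
s_3={q}: (G(q) & G(r))=False G(q)=False q=True G(r)=False r=False
s_4={q,r}: (G(q) & G(r))=False G(q)=False q=True G(r)=False r=True
s_5={p,s}: (G(q) & G(r))=False G(q)=False q=False G(r)=False r=False
s_6={p}: (G(q) & G(r))=False G(q)=False q=False G(r)=False r=False
G((G(q) & G(r))) holds globally = False
First violation at position 0.

Answer: 0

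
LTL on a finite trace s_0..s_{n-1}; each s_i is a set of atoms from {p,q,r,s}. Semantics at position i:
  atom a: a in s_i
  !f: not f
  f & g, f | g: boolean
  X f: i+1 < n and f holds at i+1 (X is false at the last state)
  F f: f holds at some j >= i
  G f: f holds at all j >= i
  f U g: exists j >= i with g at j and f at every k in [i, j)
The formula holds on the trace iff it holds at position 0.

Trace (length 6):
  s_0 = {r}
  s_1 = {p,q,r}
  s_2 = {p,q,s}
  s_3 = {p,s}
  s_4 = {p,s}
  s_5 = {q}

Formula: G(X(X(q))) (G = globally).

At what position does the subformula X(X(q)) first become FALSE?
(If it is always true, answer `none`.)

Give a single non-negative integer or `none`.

s_0={r}: X(X(q))=True X(q)=True q=False
s_1={p,q,r}: X(X(q))=False X(q)=True q=True
s_2={p,q,s}: X(X(q))=False X(q)=False q=True
s_3={p,s}: X(X(q))=True X(q)=False q=False
s_4={p,s}: X(X(q))=False X(q)=True q=False
s_5={q}: X(X(q))=False X(q)=False q=True
G(X(X(q))) holds globally = False
First violation at position 1.

Answer: 1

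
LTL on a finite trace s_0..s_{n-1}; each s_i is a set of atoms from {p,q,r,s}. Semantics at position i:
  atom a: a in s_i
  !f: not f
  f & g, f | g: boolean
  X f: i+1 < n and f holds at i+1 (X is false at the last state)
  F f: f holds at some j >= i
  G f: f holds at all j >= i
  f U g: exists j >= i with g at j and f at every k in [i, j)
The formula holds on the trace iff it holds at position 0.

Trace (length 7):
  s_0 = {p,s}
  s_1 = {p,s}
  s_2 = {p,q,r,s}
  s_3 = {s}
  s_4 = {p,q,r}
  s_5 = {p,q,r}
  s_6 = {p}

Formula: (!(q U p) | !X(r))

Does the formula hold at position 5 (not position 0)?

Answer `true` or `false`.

Answer: true

Derivation:
s_0={p,s}: (!(q U p) | !X(r))=True !(q U p)=False (q U p)=True q=False p=True !X(r)=True X(r)=False r=False
s_1={p,s}: (!(q U p) | !X(r))=False !(q U p)=False (q U p)=True q=False p=True !X(r)=False X(r)=True r=False
s_2={p,q,r,s}: (!(q U p) | !X(r))=True !(q U p)=False (q U p)=True q=True p=True !X(r)=True X(r)=False r=True
s_3={s}: (!(q U p) | !X(r))=True !(q U p)=True (q U p)=False q=False p=False !X(r)=False X(r)=True r=False
s_4={p,q,r}: (!(q U p) | !X(r))=False !(q U p)=False (q U p)=True q=True p=True !X(r)=False X(r)=True r=True
s_5={p,q,r}: (!(q U p) | !X(r))=True !(q U p)=False (q U p)=True q=True p=True !X(r)=True X(r)=False r=True
s_6={p}: (!(q U p) | !X(r))=True !(q U p)=False (q U p)=True q=False p=True !X(r)=True X(r)=False r=False
Evaluating at position 5: result = True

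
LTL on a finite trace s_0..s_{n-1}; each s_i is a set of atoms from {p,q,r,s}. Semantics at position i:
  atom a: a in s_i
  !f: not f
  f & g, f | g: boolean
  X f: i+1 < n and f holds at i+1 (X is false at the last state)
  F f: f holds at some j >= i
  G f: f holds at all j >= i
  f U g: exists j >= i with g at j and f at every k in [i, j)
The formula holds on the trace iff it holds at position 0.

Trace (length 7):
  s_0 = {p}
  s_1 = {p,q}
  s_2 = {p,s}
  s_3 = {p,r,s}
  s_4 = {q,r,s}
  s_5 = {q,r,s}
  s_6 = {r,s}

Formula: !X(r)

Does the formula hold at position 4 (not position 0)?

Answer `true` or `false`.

Answer: false

Derivation:
s_0={p}: !X(r)=True X(r)=False r=False
s_1={p,q}: !X(r)=True X(r)=False r=False
s_2={p,s}: !X(r)=False X(r)=True r=False
s_3={p,r,s}: !X(r)=False X(r)=True r=True
s_4={q,r,s}: !X(r)=False X(r)=True r=True
s_5={q,r,s}: !X(r)=False X(r)=True r=True
s_6={r,s}: !X(r)=True X(r)=False r=True
Evaluating at position 4: result = False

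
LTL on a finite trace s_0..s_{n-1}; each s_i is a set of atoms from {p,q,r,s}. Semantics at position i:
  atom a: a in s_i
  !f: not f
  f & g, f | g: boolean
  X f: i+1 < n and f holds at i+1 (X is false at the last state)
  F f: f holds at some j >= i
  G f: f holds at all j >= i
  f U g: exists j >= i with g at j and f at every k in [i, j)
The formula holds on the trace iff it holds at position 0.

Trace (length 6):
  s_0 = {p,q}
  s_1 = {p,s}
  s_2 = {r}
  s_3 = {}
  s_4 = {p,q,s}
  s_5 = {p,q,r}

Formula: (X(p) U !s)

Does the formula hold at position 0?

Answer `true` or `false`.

Answer: true

Derivation:
s_0={p,q}: (X(p) U !s)=True X(p)=True p=True !s=True s=False
s_1={p,s}: (X(p) U !s)=False X(p)=False p=True !s=False s=True
s_2={r}: (X(p) U !s)=True X(p)=False p=False !s=True s=False
s_3={}: (X(p) U !s)=True X(p)=True p=False !s=True s=False
s_4={p,q,s}: (X(p) U !s)=True X(p)=True p=True !s=False s=True
s_5={p,q,r}: (X(p) U !s)=True X(p)=False p=True !s=True s=False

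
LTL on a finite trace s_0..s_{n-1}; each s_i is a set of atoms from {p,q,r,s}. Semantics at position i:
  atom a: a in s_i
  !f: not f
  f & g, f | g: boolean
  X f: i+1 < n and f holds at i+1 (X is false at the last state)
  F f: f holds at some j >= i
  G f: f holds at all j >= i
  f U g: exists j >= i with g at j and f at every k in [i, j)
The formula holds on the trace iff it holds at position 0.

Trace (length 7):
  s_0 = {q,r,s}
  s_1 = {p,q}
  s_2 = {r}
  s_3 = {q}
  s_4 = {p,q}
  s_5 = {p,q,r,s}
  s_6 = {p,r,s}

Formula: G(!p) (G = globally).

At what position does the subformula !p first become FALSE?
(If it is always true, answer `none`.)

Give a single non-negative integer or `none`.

s_0={q,r,s}: !p=True p=False
s_1={p,q}: !p=False p=True
s_2={r}: !p=True p=False
s_3={q}: !p=True p=False
s_4={p,q}: !p=False p=True
s_5={p,q,r,s}: !p=False p=True
s_6={p,r,s}: !p=False p=True
G(!p) holds globally = False
First violation at position 1.

Answer: 1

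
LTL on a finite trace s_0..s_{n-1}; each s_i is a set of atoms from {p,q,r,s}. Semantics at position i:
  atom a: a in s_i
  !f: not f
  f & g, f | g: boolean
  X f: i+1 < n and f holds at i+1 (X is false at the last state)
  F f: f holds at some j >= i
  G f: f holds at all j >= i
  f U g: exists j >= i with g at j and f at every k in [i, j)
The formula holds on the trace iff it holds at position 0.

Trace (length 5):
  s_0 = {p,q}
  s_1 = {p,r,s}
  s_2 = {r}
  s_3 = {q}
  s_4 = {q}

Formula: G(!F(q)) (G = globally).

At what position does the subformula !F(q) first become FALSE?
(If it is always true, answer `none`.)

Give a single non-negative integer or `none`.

Answer: 0

Derivation:
s_0={p,q}: !F(q)=False F(q)=True q=True
s_1={p,r,s}: !F(q)=False F(q)=True q=False
s_2={r}: !F(q)=False F(q)=True q=False
s_3={q}: !F(q)=False F(q)=True q=True
s_4={q}: !F(q)=False F(q)=True q=True
G(!F(q)) holds globally = False
First violation at position 0.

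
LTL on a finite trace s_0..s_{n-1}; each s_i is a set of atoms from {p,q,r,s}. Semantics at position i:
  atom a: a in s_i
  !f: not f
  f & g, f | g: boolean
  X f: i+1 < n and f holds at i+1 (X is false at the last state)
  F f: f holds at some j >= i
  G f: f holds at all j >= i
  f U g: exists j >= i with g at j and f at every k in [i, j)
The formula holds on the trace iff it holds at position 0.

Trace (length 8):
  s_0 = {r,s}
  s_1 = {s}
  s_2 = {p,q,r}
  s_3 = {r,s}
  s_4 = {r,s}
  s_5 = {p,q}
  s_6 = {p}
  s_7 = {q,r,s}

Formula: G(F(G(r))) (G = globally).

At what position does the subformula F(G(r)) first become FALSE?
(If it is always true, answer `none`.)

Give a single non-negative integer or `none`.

s_0={r,s}: F(G(r))=True G(r)=False r=True
s_1={s}: F(G(r))=True G(r)=False r=False
s_2={p,q,r}: F(G(r))=True G(r)=False r=True
s_3={r,s}: F(G(r))=True G(r)=False r=True
s_4={r,s}: F(G(r))=True G(r)=False r=True
s_5={p,q}: F(G(r))=True G(r)=False r=False
s_6={p}: F(G(r))=True G(r)=False r=False
s_7={q,r,s}: F(G(r))=True G(r)=True r=True
G(F(G(r))) holds globally = True
No violation — formula holds at every position.

Answer: none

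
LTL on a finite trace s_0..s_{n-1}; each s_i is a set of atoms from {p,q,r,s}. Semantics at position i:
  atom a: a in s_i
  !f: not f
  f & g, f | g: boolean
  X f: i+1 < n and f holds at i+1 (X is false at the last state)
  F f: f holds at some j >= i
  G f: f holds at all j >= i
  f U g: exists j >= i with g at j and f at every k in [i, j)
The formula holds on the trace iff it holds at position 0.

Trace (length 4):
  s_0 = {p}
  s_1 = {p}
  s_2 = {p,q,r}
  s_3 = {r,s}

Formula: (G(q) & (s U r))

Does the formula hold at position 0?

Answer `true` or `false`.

s_0={p}: (G(q) & (s U r))=False G(q)=False q=False (s U r)=False s=False r=False
s_1={p}: (G(q) & (s U r))=False G(q)=False q=False (s U r)=False s=False r=False
s_2={p,q,r}: (G(q) & (s U r))=False G(q)=False q=True (s U r)=True s=False r=True
s_3={r,s}: (G(q) & (s U r))=False G(q)=False q=False (s U r)=True s=True r=True

Answer: false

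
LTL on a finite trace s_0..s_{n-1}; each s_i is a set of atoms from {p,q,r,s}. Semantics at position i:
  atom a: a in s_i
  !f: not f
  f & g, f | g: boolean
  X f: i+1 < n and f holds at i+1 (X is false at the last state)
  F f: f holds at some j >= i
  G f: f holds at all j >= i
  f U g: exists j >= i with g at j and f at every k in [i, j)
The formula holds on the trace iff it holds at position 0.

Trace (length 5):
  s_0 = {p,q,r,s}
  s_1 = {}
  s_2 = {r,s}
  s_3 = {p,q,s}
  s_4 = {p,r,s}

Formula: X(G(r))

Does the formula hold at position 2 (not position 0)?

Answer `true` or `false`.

Answer: false

Derivation:
s_0={p,q,r,s}: X(G(r))=False G(r)=False r=True
s_1={}: X(G(r))=False G(r)=False r=False
s_2={r,s}: X(G(r))=False G(r)=False r=True
s_3={p,q,s}: X(G(r))=True G(r)=False r=False
s_4={p,r,s}: X(G(r))=False G(r)=True r=True
Evaluating at position 2: result = False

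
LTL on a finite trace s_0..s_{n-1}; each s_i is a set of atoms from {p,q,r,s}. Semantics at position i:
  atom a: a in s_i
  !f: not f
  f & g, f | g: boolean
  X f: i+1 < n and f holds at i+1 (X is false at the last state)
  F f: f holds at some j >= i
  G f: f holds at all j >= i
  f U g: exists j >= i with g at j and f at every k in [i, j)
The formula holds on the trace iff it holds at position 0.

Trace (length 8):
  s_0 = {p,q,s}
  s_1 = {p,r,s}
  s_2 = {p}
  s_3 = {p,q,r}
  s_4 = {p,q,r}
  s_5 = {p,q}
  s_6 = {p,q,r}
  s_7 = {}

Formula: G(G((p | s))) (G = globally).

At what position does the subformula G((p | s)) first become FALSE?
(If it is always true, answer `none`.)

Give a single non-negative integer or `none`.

Answer: 0

Derivation:
s_0={p,q,s}: G((p | s))=False (p | s)=True p=True s=True
s_1={p,r,s}: G((p | s))=False (p | s)=True p=True s=True
s_2={p}: G((p | s))=False (p | s)=True p=True s=False
s_3={p,q,r}: G((p | s))=False (p | s)=True p=True s=False
s_4={p,q,r}: G((p | s))=False (p | s)=True p=True s=False
s_5={p,q}: G((p | s))=False (p | s)=True p=True s=False
s_6={p,q,r}: G((p | s))=False (p | s)=True p=True s=False
s_7={}: G((p | s))=False (p | s)=False p=False s=False
G(G((p | s))) holds globally = False
First violation at position 0.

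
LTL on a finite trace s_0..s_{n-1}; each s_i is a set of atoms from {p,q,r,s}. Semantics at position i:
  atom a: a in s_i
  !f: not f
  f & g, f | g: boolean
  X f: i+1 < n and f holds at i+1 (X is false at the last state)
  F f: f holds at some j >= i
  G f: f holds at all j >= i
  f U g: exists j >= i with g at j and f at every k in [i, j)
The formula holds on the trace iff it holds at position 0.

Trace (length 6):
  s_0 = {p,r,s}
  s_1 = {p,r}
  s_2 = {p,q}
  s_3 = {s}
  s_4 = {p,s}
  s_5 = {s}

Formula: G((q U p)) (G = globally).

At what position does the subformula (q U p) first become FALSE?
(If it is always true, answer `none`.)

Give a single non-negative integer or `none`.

s_0={p,r,s}: (q U p)=True q=False p=True
s_1={p,r}: (q U p)=True q=False p=True
s_2={p,q}: (q U p)=True q=True p=True
s_3={s}: (q U p)=False q=False p=False
s_4={p,s}: (q U p)=True q=False p=True
s_5={s}: (q U p)=False q=False p=False
G((q U p)) holds globally = False
First violation at position 3.

Answer: 3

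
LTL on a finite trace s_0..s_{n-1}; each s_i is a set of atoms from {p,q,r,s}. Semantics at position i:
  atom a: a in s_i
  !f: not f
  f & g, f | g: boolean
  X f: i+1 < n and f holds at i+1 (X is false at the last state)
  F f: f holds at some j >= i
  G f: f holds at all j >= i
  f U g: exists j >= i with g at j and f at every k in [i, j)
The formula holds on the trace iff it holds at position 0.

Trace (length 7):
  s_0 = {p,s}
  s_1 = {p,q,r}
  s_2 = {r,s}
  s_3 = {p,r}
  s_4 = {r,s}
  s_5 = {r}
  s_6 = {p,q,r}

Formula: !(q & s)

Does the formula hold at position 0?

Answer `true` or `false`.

Answer: true

Derivation:
s_0={p,s}: !(q & s)=True (q & s)=False q=False s=True
s_1={p,q,r}: !(q & s)=True (q & s)=False q=True s=False
s_2={r,s}: !(q & s)=True (q & s)=False q=False s=True
s_3={p,r}: !(q & s)=True (q & s)=False q=False s=False
s_4={r,s}: !(q & s)=True (q & s)=False q=False s=True
s_5={r}: !(q & s)=True (q & s)=False q=False s=False
s_6={p,q,r}: !(q & s)=True (q & s)=False q=True s=False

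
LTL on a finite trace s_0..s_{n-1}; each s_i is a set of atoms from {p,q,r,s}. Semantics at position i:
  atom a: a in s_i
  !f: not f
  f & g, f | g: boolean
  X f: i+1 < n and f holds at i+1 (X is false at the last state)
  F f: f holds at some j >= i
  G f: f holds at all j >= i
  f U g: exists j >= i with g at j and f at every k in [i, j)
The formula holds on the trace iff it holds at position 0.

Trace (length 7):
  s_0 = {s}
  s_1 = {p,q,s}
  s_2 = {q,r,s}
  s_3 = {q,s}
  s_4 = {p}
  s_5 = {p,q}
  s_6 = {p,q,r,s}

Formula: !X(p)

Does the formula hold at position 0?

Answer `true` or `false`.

Answer: false

Derivation:
s_0={s}: !X(p)=False X(p)=True p=False
s_1={p,q,s}: !X(p)=True X(p)=False p=True
s_2={q,r,s}: !X(p)=True X(p)=False p=False
s_3={q,s}: !X(p)=False X(p)=True p=False
s_4={p}: !X(p)=False X(p)=True p=True
s_5={p,q}: !X(p)=False X(p)=True p=True
s_6={p,q,r,s}: !X(p)=True X(p)=False p=True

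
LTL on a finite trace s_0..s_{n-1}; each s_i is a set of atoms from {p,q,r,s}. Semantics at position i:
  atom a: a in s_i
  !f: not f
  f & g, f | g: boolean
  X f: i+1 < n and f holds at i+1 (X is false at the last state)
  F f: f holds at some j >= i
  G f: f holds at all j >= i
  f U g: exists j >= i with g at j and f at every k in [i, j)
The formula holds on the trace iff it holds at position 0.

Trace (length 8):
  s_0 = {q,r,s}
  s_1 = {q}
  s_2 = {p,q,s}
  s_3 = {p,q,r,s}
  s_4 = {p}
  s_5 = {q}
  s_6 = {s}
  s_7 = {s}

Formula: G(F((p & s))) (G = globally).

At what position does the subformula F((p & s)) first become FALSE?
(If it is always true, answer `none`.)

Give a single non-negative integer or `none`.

s_0={q,r,s}: F((p & s))=True (p & s)=False p=False s=True
s_1={q}: F((p & s))=True (p & s)=False p=False s=False
s_2={p,q,s}: F((p & s))=True (p & s)=True p=True s=True
s_3={p,q,r,s}: F((p & s))=True (p & s)=True p=True s=True
s_4={p}: F((p & s))=False (p & s)=False p=True s=False
s_5={q}: F((p & s))=False (p & s)=False p=False s=False
s_6={s}: F((p & s))=False (p & s)=False p=False s=True
s_7={s}: F((p & s))=False (p & s)=False p=False s=True
G(F((p & s))) holds globally = False
First violation at position 4.

Answer: 4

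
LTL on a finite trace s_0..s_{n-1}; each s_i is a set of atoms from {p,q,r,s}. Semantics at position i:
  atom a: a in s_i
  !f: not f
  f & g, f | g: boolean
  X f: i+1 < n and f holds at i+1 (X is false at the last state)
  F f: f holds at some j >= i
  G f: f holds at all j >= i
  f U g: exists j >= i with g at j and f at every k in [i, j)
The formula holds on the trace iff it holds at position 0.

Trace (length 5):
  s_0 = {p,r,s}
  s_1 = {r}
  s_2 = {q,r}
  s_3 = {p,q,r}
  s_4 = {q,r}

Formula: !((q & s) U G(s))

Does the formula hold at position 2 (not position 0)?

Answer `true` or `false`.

Answer: true

Derivation:
s_0={p,r,s}: !((q & s) U G(s))=True ((q & s) U G(s))=False (q & s)=False q=False s=True G(s)=False
s_1={r}: !((q & s) U G(s))=True ((q & s) U G(s))=False (q & s)=False q=False s=False G(s)=False
s_2={q,r}: !((q & s) U G(s))=True ((q & s) U G(s))=False (q & s)=False q=True s=False G(s)=False
s_3={p,q,r}: !((q & s) U G(s))=True ((q & s) U G(s))=False (q & s)=False q=True s=False G(s)=False
s_4={q,r}: !((q & s) U G(s))=True ((q & s) U G(s))=False (q & s)=False q=True s=False G(s)=False
Evaluating at position 2: result = True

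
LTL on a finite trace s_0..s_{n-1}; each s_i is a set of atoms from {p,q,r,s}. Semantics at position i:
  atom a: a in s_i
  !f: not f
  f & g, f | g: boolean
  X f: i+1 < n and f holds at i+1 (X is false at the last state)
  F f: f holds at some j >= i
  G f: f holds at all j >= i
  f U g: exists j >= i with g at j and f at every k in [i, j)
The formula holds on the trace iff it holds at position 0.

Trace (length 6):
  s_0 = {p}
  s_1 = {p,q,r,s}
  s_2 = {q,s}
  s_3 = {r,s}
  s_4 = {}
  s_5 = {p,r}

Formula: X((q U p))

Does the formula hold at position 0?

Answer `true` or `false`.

s_0={p}: X((q U p))=True (q U p)=True q=False p=True
s_1={p,q,r,s}: X((q U p))=False (q U p)=True q=True p=True
s_2={q,s}: X((q U p))=False (q U p)=False q=True p=False
s_3={r,s}: X((q U p))=False (q U p)=False q=False p=False
s_4={}: X((q U p))=True (q U p)=False q=False p=False
s_5={p,r}: X((q U p))=False (q U p)=True q=False p=True

Answer: true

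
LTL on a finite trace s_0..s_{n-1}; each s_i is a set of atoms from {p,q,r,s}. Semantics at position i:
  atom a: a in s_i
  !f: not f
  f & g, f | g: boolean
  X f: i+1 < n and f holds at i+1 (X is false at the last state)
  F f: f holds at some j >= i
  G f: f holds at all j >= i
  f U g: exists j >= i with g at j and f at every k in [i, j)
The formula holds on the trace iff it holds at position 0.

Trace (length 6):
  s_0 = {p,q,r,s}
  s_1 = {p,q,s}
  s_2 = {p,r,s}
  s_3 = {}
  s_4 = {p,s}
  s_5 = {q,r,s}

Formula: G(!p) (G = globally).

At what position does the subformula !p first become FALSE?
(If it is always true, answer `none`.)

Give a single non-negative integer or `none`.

s_0={p,q,r,s}: !p=False p=True
s_1={p,q,s}: !p=False p=True
s_2={p,r,s}: !p=False p=True
s_3={}: !p=True p=False
s_4={p,s}: !p=False p=True
s_5={q,r,s}: !p=True p=False
G(!p) holds globally = False
First violation at position 0.

Answer: 0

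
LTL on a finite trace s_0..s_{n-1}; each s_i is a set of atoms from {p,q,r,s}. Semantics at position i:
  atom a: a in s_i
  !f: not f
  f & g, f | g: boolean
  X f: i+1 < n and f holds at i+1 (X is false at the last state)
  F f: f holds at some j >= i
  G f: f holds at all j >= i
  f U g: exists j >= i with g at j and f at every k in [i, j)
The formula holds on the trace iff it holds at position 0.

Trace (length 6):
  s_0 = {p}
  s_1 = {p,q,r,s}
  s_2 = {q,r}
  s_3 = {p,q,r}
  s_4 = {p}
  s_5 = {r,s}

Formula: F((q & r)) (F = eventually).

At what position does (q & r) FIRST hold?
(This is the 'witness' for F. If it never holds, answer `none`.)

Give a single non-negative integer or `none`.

Answer: 1

Derivation:
s_0={p}: (q & r)=False q=False r=False
s_1={p,q,r,s}: (q & r)=True q=True r=True
s_2={q,r}: (q & r)=True q=True r=True
s_3={p,q,r}: (q & r)=True q=True r=True
s_4={p}: (q & r)=False q=False r=False
s_5={r,s}: (q & r)=False q=False r=True
F((q & r)) holds; first witness at position 1.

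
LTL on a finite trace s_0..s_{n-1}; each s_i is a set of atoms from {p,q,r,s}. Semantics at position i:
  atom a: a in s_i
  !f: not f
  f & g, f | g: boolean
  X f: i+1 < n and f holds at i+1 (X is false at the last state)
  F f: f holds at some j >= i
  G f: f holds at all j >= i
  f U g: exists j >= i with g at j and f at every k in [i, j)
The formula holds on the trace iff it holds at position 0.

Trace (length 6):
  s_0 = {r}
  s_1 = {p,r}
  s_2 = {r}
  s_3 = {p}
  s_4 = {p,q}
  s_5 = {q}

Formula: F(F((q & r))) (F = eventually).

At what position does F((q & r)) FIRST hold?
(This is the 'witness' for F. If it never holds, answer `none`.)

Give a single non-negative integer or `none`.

s_0={r}: F((q & r))=False (q & r)=False q=False r=True
s_1={p,r}: F((q & r))=False (q & r)=False q=False r=True
s_2={r}: F((q & r))=False (q & r)=False q=False r=True
s_3={p}: F((q & r))=False (q & r)=False q=False r=False
s_4={p,q}: F((q & r))=False (q & r)=False q=True r=False
s_5={q}: F((q & r))=False (q & r)=False q=True r=False
F(F((q & r))) does not hold (no witness exists).

Answer: none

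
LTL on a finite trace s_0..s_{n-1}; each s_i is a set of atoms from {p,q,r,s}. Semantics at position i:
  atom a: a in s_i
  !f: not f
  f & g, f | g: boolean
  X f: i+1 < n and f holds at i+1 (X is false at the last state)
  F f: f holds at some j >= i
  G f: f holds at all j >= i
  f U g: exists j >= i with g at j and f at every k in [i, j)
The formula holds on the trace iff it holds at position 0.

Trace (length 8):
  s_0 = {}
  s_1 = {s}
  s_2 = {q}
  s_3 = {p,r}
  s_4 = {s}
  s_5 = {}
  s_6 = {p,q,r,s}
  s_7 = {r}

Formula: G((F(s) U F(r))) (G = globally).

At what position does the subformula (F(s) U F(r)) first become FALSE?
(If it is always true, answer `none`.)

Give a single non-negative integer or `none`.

s_0={}: (F(s) U F(r))=True F(s)=True s=False F(r)=True r=False
s_1={s}: (F(s) U F(r))=True F(s)=True s=True F(r)=True r=False
s_2={q}: (F(s) U F(r))=True F(s)=True s=False F(r)=True r=False
s_3={p,r}: (F(s) U F(r))=True F(s)=True s=False F(r)=True r=True
s_4={s}: (F(s) U F(r))=True F(s)=True s=True F(r)=True r=False
s_5={}: (F(s) U F(r))=True F(s)=True s=False F(r)=True r=False
s_6={p,q,r,s}: (F(s) U F(r))=True F(s)=True s=True F(r)=True r=True
s_7={r}: (F(s) U F(r))=True F(s)=False s=False F(r)=True r=True
G((F(s) U F(r))) holds globally = True
No violation — formula holds at every position.

Answer: none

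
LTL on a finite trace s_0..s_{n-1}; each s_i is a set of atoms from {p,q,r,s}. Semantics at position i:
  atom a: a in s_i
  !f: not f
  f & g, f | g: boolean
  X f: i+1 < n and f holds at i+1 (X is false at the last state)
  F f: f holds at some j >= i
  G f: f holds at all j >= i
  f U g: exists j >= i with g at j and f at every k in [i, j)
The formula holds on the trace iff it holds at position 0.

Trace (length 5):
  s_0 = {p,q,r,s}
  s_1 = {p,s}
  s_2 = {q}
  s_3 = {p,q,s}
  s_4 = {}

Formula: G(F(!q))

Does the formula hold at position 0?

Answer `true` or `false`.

s_0={p,q,r,s}: G(F(!q))=True F(!q)=True !q=False q=True
s_1={p,s}: G(F(!q))=True F(!q)=True !q=True q=False
s_2={q}: G(F(!q))=True F(!q)=True !q=False q=True
s_3={p,q,s}: G(F(!q))=True F(!q)=True !q=False q=True
s_4={}: G(F(!q))=True F(!q)=True !q=True q=False

Answer: true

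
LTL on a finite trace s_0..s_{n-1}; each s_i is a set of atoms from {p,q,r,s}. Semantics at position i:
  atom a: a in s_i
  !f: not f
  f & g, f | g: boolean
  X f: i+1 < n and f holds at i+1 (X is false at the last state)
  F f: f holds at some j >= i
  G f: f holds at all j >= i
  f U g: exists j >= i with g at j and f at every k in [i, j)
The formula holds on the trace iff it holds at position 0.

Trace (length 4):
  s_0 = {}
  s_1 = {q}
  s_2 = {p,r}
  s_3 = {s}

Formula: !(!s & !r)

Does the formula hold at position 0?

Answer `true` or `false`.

Answer: false

Derivation:
s_0={}: !(!s & !r)=False (!s & !r)=True !s=True s=False !r=True r=False
s_1={q}: !(!s & !r)=False (!s & !r)=True !s=True s=False !r=True r=False
s_2={p,r}: !(!s & !r)=True (!s & !r)=False !s=True s=False !r=False r=True
s_3={s}: !(!s & !r)=True (!s & !r)=False !s=False s=True !r=True r=False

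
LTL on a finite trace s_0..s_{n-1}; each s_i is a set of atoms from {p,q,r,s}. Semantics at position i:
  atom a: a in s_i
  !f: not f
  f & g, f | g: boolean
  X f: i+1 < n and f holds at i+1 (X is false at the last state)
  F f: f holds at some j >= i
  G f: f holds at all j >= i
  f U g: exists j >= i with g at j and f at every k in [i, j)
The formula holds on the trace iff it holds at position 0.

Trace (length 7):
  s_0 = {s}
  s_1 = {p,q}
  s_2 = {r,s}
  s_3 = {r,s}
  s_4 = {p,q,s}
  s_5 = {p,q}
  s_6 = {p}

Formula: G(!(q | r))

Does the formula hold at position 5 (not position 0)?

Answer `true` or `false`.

Answer: false

Derivation:
s_0={s}: G(!(q | r))=False !(q | r)=True (q | r)=False q=False r=False
s_1={p,q}: G(!(q | r))=False !(q | r)=False (q | r)=True q=True r=False
s_2={r,s}: G(!(q | r))=False !(q | r)=False (q | r)=True q=False r=True
s_3={r,s}: G(!(q | r))=False !(q | r)=False (q | r)=True q=False r=True
s_4={p,q,s}: G(!(q | r))=False !(q | r)=False (q | r)=True q=True r=False
s_5={p,q}: G(!(q | r))=False !(q | r)=False (q | r)=True q=True r=False
s_6={p}: G(!(q | r))=True !(q | r)=True (q | r)=False q=False r=False
Evaluating at position 5: result = False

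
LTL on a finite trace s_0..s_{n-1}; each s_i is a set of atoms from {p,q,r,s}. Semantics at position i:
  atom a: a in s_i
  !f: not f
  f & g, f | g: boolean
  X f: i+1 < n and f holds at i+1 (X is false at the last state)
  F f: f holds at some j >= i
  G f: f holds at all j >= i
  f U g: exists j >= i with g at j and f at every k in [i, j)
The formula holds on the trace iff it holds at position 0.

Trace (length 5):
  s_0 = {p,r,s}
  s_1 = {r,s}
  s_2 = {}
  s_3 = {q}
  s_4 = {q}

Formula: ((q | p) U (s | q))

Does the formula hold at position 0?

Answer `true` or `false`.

s_0={p,r,s}: ((q | p) U (s | q))=True (q | p)=True q=False p=True (s | q)=True s=True
s_1={r,s}: ((q | p) U (s | q))=True (q | p)=False q=False p=False (s | q)=True s=True
s_2={}: ((q | p) U (s | q))=False (q | p)=False q=False p=False (s | q)=False s=False
s_3={q}: ((q | p) U (s | q))=True (q | p)=True q=True p=False (s | q)=True s=False
s_4={q}: ((q | p) U (s | q))=True (q | p)=True q=True p=False (s | q)=True s=False

Answer: true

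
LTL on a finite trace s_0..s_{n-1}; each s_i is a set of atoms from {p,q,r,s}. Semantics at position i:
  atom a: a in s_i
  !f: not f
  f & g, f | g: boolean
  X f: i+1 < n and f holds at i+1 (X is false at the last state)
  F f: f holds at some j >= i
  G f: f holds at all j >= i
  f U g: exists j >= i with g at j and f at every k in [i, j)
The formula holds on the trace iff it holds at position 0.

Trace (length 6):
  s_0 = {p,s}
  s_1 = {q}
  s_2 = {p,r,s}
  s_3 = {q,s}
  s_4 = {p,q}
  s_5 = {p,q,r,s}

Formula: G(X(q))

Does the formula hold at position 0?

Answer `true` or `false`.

Answer: false

Derivation:
s_0={p,s}: G(X(q))=False X(q)=True q=False
s_1={q}: G(X(q))=False X(q)=False q=True
s_2={p,r,s}: G(X(q))=False X(q)=True q=False
s_3={q,s}: G(X(q))=False X(q)=True q=True
s_4={p,q}: G(X(q))=False X(q)=True q=True
s_5={p,q,r,s}: G(X(q))=False X(q)=False q=True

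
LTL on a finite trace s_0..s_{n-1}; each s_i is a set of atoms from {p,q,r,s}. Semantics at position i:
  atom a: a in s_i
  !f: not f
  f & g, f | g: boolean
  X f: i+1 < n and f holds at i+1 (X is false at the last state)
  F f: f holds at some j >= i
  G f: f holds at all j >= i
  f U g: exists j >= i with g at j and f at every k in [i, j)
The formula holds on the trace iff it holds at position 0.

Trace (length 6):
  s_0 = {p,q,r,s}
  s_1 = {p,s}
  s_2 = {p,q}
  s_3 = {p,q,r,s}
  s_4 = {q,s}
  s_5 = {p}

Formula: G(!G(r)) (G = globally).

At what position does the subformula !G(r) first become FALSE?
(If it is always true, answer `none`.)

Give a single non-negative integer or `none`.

Answer: none

Derivation:
s_0={p,q,r,s}: !G(r)=True G(r)=False r=True
s_1={p,s}: !G(r)=True G(r)=False r=False
s_2={p,q}: !G(r)=True G(r)=False r=False
s_3={p,q,r,s}: !G(r)=True G(r)=False r=True
s_4={q,s}: !G(r)=True G(r)=False r=False
s_5={p}: !G(r)=True G(r)=False r=False
G(!G(r)) holds globally = True
No violation — formula holds at every position.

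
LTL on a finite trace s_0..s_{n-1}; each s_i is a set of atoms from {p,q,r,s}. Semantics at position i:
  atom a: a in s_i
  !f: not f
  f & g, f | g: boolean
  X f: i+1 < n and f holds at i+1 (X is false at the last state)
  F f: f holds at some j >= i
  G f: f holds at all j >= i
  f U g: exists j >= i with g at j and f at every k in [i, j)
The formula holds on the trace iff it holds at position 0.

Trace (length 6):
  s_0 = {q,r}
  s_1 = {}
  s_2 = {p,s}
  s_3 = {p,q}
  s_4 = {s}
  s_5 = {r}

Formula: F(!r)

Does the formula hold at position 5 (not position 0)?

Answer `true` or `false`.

Answer: false

Derivation:
s_0={q,r}: F(!r)=True !r=False r=True
s_1={}: F(!r)=True !r=True r=False
s_2={p,s}: F(!r)=True !r=True r=False
s_3={p,q}: F(!r)=True !r=True r=False
s_4={s}: F(!r)=True !r=True r=False
s_5={r}: F(!r)=False !r=False r=True
Evaluating at position 5: result = False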